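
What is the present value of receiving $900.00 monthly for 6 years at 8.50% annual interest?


Present value of an ordinary annuity: PV = PMT × (1 − (1 + r)^(−n)) / r
Monthly rate r = 0.085/12 ≈ 0.00708333, n = 72
PV = $900.00 × (1 − (1 + 0.085/12)^(−72)) / (0.085/12)
PV = $900.00 × 56.248080
PV = $50,623.27

PV = PMT × (1-(1+r)^(-n))/r = $50,623.27


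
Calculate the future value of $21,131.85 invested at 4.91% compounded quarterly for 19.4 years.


Compound interest formula: A = P(1 + r/n)^(nt)
A = $21,131.85 × (1 + 0.0491/4)^(4 × 19.4)
Growth factor: (1 + 0.0491/4)^77.6 = 2.577297
A = $21,131.85 × 2.577297
A = $54,463.05

A = P(1 + r/n)^(nt) = $54,463.05


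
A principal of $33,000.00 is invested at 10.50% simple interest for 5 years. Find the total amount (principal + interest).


Total amount formula: A = P(1 + rt) = P + P·r·t
Interest: I = P × r × t = $33,000.00 × 0.105 × 5 = $17,325.00
A = P + I = $33,000.00 + $17,325.00 = $50,325.00

A = P + I = P(1 + rt) = $50,325.00


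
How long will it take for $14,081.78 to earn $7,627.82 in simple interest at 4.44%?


Rearrange the simple interest formula for t:
I = P × r × t  ⇒  t = I / (P × r)
t = $7,627.82 / ($14,081.78 × 0.0444)
t = 12.2

t = I/(P×r) = 12.2 years


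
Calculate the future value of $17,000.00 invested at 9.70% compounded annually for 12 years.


Compound interest formula: A = P(1 + r/n)^(nt)
A = $17,000.00 × (1 + 0.097/1)^(1 × 12)
Growth factor: (1 + 0.097/1)^12 = 3.037243
A = $17,000.00 × 3.037243
A = $51,633.13

A = P(1 + r/n)^(nt) = $51,633.13


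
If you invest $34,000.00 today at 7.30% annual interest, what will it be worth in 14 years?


Future value formula: FV = PV × (1 + r)^t
FV = $34,000.00 × (1 + 0.073)^14
FV = $34,000.00 × 2.681613
FV = $91,174.84

FV = PV × (1 + r)^t = $91,174.84


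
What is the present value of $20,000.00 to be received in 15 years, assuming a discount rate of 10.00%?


Present value formula: PV = FV / (1 + r)^t
PV = $20,000.00 / (1 + 0.1)^15
PV = $20,000.00 / 4.177248
PV = $4,787.84

PV = FV / (1 + r)^t = $4,787.84


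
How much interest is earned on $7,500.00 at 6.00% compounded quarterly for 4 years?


Compound interest earned = final amount − principal.
A = P(1 + r/n)^(nt) = $7,500.00 × (1 + 0.06/4)^(4 × 4) = $9,517.39
Interest = A − P = $9,517.39 − $7,500.00 = $2,017.39

Interest = A - P = $2,017.39


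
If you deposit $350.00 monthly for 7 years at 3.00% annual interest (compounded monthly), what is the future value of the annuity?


Future value of an ordinary annuity: FV = PMT × ((1 + r)^n − 1) / r
Monthly rate r = 0.03/12 = 0.0025, n = 84
FV = $350.00 × ((1 + 0.03/12)^84 − 1) / (0.03/12)
FV = $350.00 × 93.341920
FV = $32,669.67

FV = PMT × ((1+r)^n - 1)/r = $32,669.67


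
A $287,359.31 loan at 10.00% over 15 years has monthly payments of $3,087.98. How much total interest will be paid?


Total paid over the life of the loan = PMT × n.
Total paid = $3,087.98 × 180 = $555,836.40
Total interest = total paid − principal = $555,836.40 − $287,359.31 = $268,477.09

Total interest = (PMT × n) - PV = $268,477.09


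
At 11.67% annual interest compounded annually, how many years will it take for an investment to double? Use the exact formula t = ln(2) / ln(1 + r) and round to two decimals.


Doubling condition: (1 + r)^t = 2
Take ln of both sides: t × ln(1 + r) = ln(2)
t = ln(2) / ln(1 + r)
t = 0.693147 / 0.110378
t = 6.28

t = ln(2) / ln(1 + r) = 6.28 years


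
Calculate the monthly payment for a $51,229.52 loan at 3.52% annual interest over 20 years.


Loan payment formula: PMT = PV × r / (1 − (1 + r)^(−n))
Monthly rate r = 0.0352/12 ≈ 0.00293333, n = 240 months
Denominator: 1 − (1 + 0.0352/12)^(−240) = 0.504887
PMT = $51,229.52 × (0.0352/12) / 0.504887
PMT = $297.64 per month

PMT = PV × r / (1-(1+r)^(-n)) = $297.64/month


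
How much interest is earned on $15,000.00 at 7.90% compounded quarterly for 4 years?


Compound interest earned = final amount − principal.
A = P(1 + r/n)^(nt) = $15,000.00 × (1 + 0.079/4)^(4 × 4) = $20,511.18
Interest = A − P = $20,511.18 − $15,000.00 = $5,511.18

Interest = A - P = $5,511.18


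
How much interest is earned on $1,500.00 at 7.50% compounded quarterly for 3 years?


Compound interest earned = final amount − principal.
A = P(1 + r/n)^(nt) = $1,500.00 × (1 + 0.075/4)^(4 × 3) = $1,874.57
Interest = A − P = $1,874.57 − $1,500.00 = $374.57

Interest = A - P = $374.57


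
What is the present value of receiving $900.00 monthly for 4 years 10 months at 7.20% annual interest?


Present value of an ordinary annuity: PV = PMT × (1 − (1 + r)^(−n)) / r
Monthly rate r = 0.072/12 = 0.006, n = 58
PV = $900.00 × (1 − (1 + 0.072/12)^(−58)) / (0.072/12)
PV = $900.00 × 48.861085
PV = $43,974.98

PV = PMT × (1-(1+r)^(-n))/r = $43,974.98


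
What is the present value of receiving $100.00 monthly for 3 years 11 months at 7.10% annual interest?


Present value of an ordinary annuity: PV = PMT × (1 − (1 + r)^(−n)) / r
Monthly rate r = 0.071/12 ≈ 0.00591667, n = 47
PV = $100.00 × (1 − (1 + 0.071/12)^(−47)) / (0.071/12)
PV = $100.00 × 40.926005
PV = $4,092.60

PV = PMT × (1-(1+r)^(-n))/r = $4,092.60


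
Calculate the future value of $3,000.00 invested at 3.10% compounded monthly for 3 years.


Compound interest formula: A = P(1 + r/n)^(nt)
A = $3,000.00 × (1 + 0.031/12)^(12 × 3)
Growth factor: (1 + 0.031/12)^36 = 1.097330
A = $3,000.00 × 1.097330
A = $3,291.99

A = P(1 + r/n)^(nt) = $3,291.99


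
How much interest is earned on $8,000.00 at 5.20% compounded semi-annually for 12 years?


Compound interest earned = final amount − principal.
A = P(1 + r/n)^(nt) = $8,000.00 × (1 + 0.052/2)^(2 × 12) = $14,812.44
Interest = A − P = $14,812.44 − $8,000.00 = $6,812.44

Interest = A - P = $6,812.44


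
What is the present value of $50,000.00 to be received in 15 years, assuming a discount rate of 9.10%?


Present value formula: PV = FV / (1 + r)^t
PV = $50,000.00 / (1 + 0.091)^15
PV = $50,000.00 / 3.692932
PV = $13,539.38

PV = FV / (1 + r)^t = $13,539.38


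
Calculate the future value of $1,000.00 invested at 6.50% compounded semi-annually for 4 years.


Compound interest formula: A = P(1 + r/n)^(nt)
A = $1,000.00 × (1 + 0.065/2)^(2 × 4)
Growth factor: (1 + 0.065/2)^8 = 1.291578
A = $1,000.00 × 1.291578
A = $1,291.58

A = P(1 + r/n)^(nt) = $1,291.58


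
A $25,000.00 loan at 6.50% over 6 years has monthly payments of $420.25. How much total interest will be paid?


Total paid over the life of the loan = PMT × n.
Total paid = $420.25 × 72 = $30,258.00
Total interest = total paid − principal = $30,258.00 − $25,000.00 = $5,258.00

Total interest = (PMT × n) - PV = $5,258.00


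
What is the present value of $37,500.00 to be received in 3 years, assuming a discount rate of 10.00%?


Present value formula: PV = FV / (1 + r)^t
PV = $37,500.00 / (1 + 0.1)^3
PV = $37,500.00 / 1.331000
PV = $28,174.31

PV = FV / (1 + r)^t = $28,174.31


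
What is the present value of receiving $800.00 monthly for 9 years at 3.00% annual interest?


Present value of an ordinary annuity: PV = PMT × (1 − (1 + r)^(−n)) / r
Monthly rate r = 0.03/12 = 0.0025, n = 108
PV = $800.00 × (1 − (1 + 0.03/12)^(−108)) / (0.03/12)
PV = $800.00 × 94.545300
PV = $75,636.24

PV = PMT × (1-(1+r)^(-n))/r = $75,636.24


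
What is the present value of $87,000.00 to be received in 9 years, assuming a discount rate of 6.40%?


Present value formula: PV = FV / (1 + r)^t
PV = $87,000.00 / (1 + 0.064)^9
PV = $87,000.00 / 1.7477313
PV = $49,778.82

PV = FV / (1 + r)^t = $49,778.82


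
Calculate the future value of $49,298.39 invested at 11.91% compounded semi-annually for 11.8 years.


Compound interest formula: A = P(1 + r/n)^(nt)
A = $49,298.39 × (1 + 0.1191/2)^(2 × 11.8)
Growth factor: (1 + 0.1191/2)^23.6 = 3.9162135
A = $49,298.39 × 3.9162135
A = $193,063.02

A = P(1 + r/n)^(nt) = $193,063.02


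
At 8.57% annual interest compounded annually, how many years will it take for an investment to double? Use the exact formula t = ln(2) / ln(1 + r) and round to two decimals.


Doubling condition: (1 + r)^t = 2
Take ln of both sides: t × ln(1 + r) = ln(2)
t = ln(2) / ln(1 + r)
t = 0.693147 / 0.082225
t = 8.43

t = ln(2) / ln(1 + r) = 8.43 years


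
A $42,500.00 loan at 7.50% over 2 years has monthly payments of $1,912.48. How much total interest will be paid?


Total paid over the life of the loan = PMT × n.
Total paid = $1,912.48 × 24 = $45,899.52
Total interest = total paid − principal = $45,899.52 − $42,500.00 = $3,399.52

Total interest = (PMT × n) - PV = $3,399.52


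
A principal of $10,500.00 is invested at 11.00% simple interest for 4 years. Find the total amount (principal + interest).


Total amount formula: A = P(1 + rt) = P + P·r·t
Interest: I = P × r × t = $10,500.00 × 0.11 × 4 = $4,620.00
A = P + I = $10,500.00 + $4,620.00 = $15,120.00

A = P + I = P(1 + rt) = $15,120.00


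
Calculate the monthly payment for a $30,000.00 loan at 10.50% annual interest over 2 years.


Loan payment formula: PMT = PV × r / (1 − (1 + r)^(−n))
Monthly rate r = 0.105/12 = 0.00875, n = 24 months
Denominator: 1 − (1 + 0.105/12)^(−24) = 0.188675
PMT = $30,000.00 × (0.105/12) / 0.188675
PMT = $1,391.28 per month

PMT = PV × r / (1-(1+r)^(-n)) = $1,391.28/month


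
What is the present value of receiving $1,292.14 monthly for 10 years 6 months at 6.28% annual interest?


Present value of an ordinary annuity: PV = PMT × (1 − (1 + r)^(−n)) / r
Monthly rate r = 0.0628/12 ≈ 0.00523333, n = 126
PV = $1,292.14 × (1 − (1 + 0.0628/12)^(−126)) / (0.0628/12)
PV = $1,292.14 × 92.092065
PV = $118,995.84

PV = PMT × (1-(1+r)^(-n))/r = $118,995.84


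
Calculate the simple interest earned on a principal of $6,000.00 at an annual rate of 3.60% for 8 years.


Simple interest formula: I = P × r × t
I = $6,000.00 × 0.036 × 8
I = $1,728.00

I = P × r × t = $1,728.00


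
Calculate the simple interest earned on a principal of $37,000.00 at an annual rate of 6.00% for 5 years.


Simple interest formula: I = P × r × t
I = $37,000.00 × 0.06 × 5
I = $11,100.00

I = P × r × t = $11,100.00


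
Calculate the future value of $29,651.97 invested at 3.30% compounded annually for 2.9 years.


Compound interest formula: A = P(1 + r/n)^(nt)
A = $29,651.97 × (1 + 0.033/1)^(1 × 2.9)
Growth factor: (1 + 0.033/1)^2.9 = 1.098730
A = $29,651.97 × 1.098730
A = $32,579.51

A = P(1 + r/n)^(nt) = $32,579.51


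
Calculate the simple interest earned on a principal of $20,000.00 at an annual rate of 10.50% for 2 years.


Simple interest formula: I = P × r × t
I = $20,000.00 × 0.105 × 2
I = $4,200.00

I = P × r × t = $4,200.00


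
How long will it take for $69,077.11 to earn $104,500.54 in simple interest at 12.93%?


Rearrange the simple interest formula for t:
I = P × r × t  ⇒  t = I / (P × r)
t = $104,500.54 / ($69,077.11 × 0.1293)
t = 11.7

t = I/(P×r) = 11.7 years


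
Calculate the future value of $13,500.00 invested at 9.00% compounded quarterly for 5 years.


Compound interest formula: A = P(1 + r/n)^(nt)
A = $13,500.00 × (1 + 0.09/4)^(4 × 5)
Growth factor: (1 + 0.09/4)^20 = 1.560509
A = $13,500.00 × 1.560509
A = $21,066.87

A = P(1 + r/n)^(nt) = $21,066.87


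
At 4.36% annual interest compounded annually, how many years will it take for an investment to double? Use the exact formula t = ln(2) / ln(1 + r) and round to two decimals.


Doubling condition: (1 + r)^t = 2
Take ln of both sides: t × ln(1 + r) = ln(2)
t = ln(2) / ln(1 + r)
t = 0.693147 / 0.042676
t = 16.24

t = ln(2) / ln(1 + r) = 16.24 years


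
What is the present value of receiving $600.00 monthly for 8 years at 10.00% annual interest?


Present value of an ordinary annuity: PV = PMT × (1 − (1 + r)^(−n)) / r
Monthly rate r = 0.1/12 ≈ 0.00833333, n = 96
PV = $600.00 × (1 − (1 + 0.1/12)^(−96)) / (0.1/12)
PV = $600.00 × 65.901488
PV = $39,540.89

PV = PMT × (1-(1+r)^(-n))/r = $39,540.89


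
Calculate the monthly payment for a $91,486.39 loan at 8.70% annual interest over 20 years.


Loan payment formula: PMT = PV × r / (1 − (1 + r)^(−n))
Monthly rate r = 0.087/12 = 0.00725, n = 240 months
Denominator: 1 − (1 + 0.087/12)^(−240) = 0.823374
PMT = $91,486.39 × (0.087/12) / 0.823374
PMT = $805.56 per month

PMT = PV × r / (1-(1+r)^(-n)) = $805.56/month


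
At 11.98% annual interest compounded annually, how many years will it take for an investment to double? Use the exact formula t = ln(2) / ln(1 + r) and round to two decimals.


Doubling condition: (1 + r)^t = 2
Take ln of both sides: t × ln(1 + r) = ln(2)
t = ln(2) / ln(1 + r)
t = 0.693147 / 0.113150
t = 6.13

t = ln(2) / ln(1 + r) = 6.13 years


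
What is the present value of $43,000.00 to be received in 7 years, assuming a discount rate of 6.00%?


Present value formula: PV = FV / (1 + r)^t
PV = $43,000.00 / (1 + 0.06)^7
PV = $43,000.00 / 1.503630
PV = $28,597.46

PV = FV / (1 + r)^t = $28,597.46


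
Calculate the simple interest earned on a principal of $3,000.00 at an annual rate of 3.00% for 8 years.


Simple interest formula: I = P × r × t
I = $3,000.00 × 0.03 × 8
I = $720.00

I = P × r × t = $720.00


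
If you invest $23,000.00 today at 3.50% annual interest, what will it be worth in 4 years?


Future value formula: FV = PV × (1 + r)^t
FV = $23,000.00 × (1 + 0.035)^4
FV = $23,000.00 × 1.147523
FV = $26,393.03

FV = PV × (1 + r)^t = $26,393.03


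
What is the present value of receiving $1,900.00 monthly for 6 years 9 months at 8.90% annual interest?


Present value of an ordinary annuity: PV = PMT × (1 − (1 + r)^(−n)) / r
Monthly rate r = 0.089/12 ≈ 0.00741667, n = 81
PV = $1,900.00 × (1 − (1 + 0.089/12)^(−81)) / (0.089/12)
PV = $1,900.00 × 60.7257656
PV = $115,378.95

PV = PMT × (1-(1+r)^(-n))/r = $115,378.95


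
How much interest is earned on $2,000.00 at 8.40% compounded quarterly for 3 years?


Compound interest earned = final amount − principal.
A = P(1 + r/n)^(nt) = $2,000.00 × (1 + 0.084/4)^(4 × 3) = $2,566.49
Interest = A − P = $2,566.49 − $2,000.00 = $566.49

Interest = A - P = $566.49


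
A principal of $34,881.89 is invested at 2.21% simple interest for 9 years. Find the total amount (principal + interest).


Total amount formula: A = P(1 + rt) = P + P·r·t
Interest: I = P × r × t = $34,881.89 × 0.0221 × 9 = $6,938.01
A = P + I = $34,881.89 + $6,938.01 = $41,819.90

A = P + I = P(1 + rt) = $41,819.90


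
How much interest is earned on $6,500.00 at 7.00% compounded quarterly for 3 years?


Compound interest earned = final amount − principal.
A = P(1 + r/n)^(nt) = $6,500.00 × (1 + 0.07/4)^(4 × 3) = $8,004.36
Interest = A − P = $8,004.36 − $6,500.00 = $1,504.36

Interest = A - P = $1,504.36


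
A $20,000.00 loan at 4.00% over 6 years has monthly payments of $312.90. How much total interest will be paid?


Total paid over the life of the loan = PMT × n.
Total paid = $312.90 × 72 = $22,528.80
Total interest = total paid − principal = $22,528.80 − $20,000.00 = $2,528.80

Total interest = (PMT × n) - PV = $2,528.80


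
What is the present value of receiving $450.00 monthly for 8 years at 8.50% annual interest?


Present value of an ordinary annuity: PV = PMT × (1 − (1 + r)^(−n)) / r
Monthly rate r = 0.085/12 ≈ 0.00708333, n = 96
PV = $450.00 × (1 − (1 + 0.085/12)^(−96)) / (0.085/12)
PV = $450.00 × 69.482425
PV = $31,267.09

PV = PMT × (1-(1+r)^(-n))/r = $31,267.09


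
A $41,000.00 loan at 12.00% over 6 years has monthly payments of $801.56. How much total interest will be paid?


Total paid over the life of the loan = PMT × n.
Total paid = $801.56 × 72 = $57,712.32
Total interest = total paid − principal = $57,712.32 − $41,000.00 = $16,712.32

Total interest = (PMT × n) - PV = $16,712.32


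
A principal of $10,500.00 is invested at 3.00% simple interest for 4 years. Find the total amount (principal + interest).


Total amount formula: A = P(1 + rt) = P + P·r·t
Interest: I = P × r × t = $10,500.00 × 0.03 × 4 = $1,260.00
A = P + I = $10,500.00 + $1,260.00 = $11,760.00

A = P + I = P(1 + rt) = $11,760.00


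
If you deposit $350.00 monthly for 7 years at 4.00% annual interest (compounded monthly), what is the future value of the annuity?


Future value of an ordinary annuity: FV = PMT × ((1 + r)^n − 1) / r
Monthly rate r = 0.04/12 ≈ 0.00333333, n = 84
FV = $350.00 × ((1 + 0.04/12)^84 − 1) / (0.04/12)
FV = $350.00 × 96.754159
FV = $33,863.96

FV = PMT × ((1+r)^n - 1)/r = $33,863.96


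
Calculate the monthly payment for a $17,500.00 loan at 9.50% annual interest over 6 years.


Loan payment formula: PMT = PV × r / (1 − (1 + r)^(−n))
Monthly rate r = 0.095/12 ≈ 0.00791667, n = 72 months
Denominator: 1 − (1 + 0.095/12)^(−72) = 0.433204
PMT = $17,500.00 × (0.095/12) / 0.433204
PMT = $319.81 per month

PMT = PV × r / (1-(1+r)^(-n)) = $319.81/month


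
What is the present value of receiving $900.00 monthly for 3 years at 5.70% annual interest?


Present value of an ordinary annuity: PV = PMT × (1 − (1 + r)^(−n)) / r
Monthly rate r = 0.057/12 = 0.00475, n = 36
PV = $900.00 × (1 − (1 + 0.057/12)^(−36)) / (0.057/12)
PV = $900.00 × 33.018347
PV = $29,716.51

PV = PMT × (1-(1+r)^(-n))/r = $29,716.51


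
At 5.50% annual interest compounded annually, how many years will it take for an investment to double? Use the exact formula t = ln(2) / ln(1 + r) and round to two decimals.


Doubling condition: (1 + r)^t = 2
Take ln of both sides: t × ln(1 + r) = ln(2)
t = ln(2) / ln(1 + r)
t = 0.693147 / 0.053541
t = 12.95

t = ln(2) / ln(1 + r) = 12.95 years


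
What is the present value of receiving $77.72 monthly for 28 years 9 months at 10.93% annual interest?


Present value of an ordinary annuity: PV = PMT × (1 − (1 + r)^(−n)) / r
Monthly rate r = 0.1093/12 ≈ 0.00910833, n = 345
PV = $77.72 × (1 − (1 + 0.1093/12)^(−345)) / (0.1093/12)
PV = $77.72 × 104.980926
PV = $8,159.12

PV = PMT × (1-(1+r)^(-n))/r = $8,159.12


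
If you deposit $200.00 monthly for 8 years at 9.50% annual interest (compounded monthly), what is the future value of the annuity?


Future value of an ordinary annuity: FV = PMT × ((1 + r)^n − 1) / r
Monthly rate r = 0.095/12 ≈ 0.00791667, n = 96
FV = $200.00 × ((1 + 0.095/12)^96 − 1) / (0.095/12)
FV = $200.00 × 142.975186
FV = $28,595.04

FV = PMT × ((1+r)^n - 1)/r = $28,595.04


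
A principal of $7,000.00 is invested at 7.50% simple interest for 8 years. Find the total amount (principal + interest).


Total amount formula: A = P(1 + rt) = P + P·r·t
Interest: I = P × r × t = $7,000.00 × 0.075 × 8 = $4,200.00
A = P + I = $7,000.00 + $4,200.00 = $11,200.00

A = P + I = P(1 + rt) = $11,200.00


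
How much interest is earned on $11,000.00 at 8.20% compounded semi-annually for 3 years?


Compound interest earned = final amount − principal.
A = P(1 + r/n)^(nt) = $11,000.00 × (1 + 0.082/2)^(2 × 3) = $13,999.00
Interest = A − P = $13,999.00 − $11,000.00 = $2,999.00

Interest = A - P = $2,999.00


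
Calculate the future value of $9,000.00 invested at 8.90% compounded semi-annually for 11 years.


Compound interest formula: A = P(1 + r/n)^(nt)
A = $9,000.00 × (1 + 0.089/2)^(2 × 11)
Growth factor: (1 + 0.089/2)^22 = 2.606068
A = $9,000.00 × 2.606068
A = $23,454.61

A = P(1 + r/n)^(nt) = $23,454.61


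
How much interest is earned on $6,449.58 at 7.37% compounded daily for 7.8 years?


Compound interest earned = final amount − principal.
A = P(1 + r/n)^(nt) = $6,449.58 × (1 + 0.0737/365)^(365 × 7.8) = $11,459.48
Interest = A − P = $11,459.48 − $6,449.58 = $5,009.90

Interest = A - P = $5,009.90


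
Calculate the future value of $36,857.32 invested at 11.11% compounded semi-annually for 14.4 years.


Compound interest formula: A = P(1 + r/n)^(nt)
A = $36,857.32 × (1 + 0.1111/2)^(2 × 14.4)
Growth factor: (1 + 0.1111/2)^28.8 = 4.744492
A = $36,857.32 × 4.744492
A = $174,869.26

A = P(1 + r/n)^(nt) = $174,869.26


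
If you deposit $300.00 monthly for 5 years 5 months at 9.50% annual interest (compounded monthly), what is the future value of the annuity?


Future value of an ordinary annuity: FV = PMT × ((1 + r)^n − 1) / r
Monthly rate r = 0.095/12 ≈ 0.00791667, n = 65
FV = $300.00 × ((1 + 0.095/12)^65 − 1) / (0.095/12)
FV = $300.00 × 84.575369
FV = $25,372.61

FV = PMT × ((1+r)^n - 1)/r = $25,372.61


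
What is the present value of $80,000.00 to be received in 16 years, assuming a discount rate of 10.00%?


Present value formula: PV = FV / (1 + r)^t
PV = $80,000.00 / (1 + 0.1)^16
PV = $80,000.00 / 4.594973
PV = $17,410.33

PV = FV / (1 + r)^t = $17,410.33


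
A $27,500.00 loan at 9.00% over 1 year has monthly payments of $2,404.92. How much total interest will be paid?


Total paid over the life of the loan = PMT × n.
Total paid = $2,404.92 × 12 = $28,859.04
Total interest = total paid − principal = $28,859.04 − $27,500.00 = $1,359.04

Total interest = (PMT × n) - PV = $1,359.04


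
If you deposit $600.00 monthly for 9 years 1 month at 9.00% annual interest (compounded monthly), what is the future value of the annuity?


Future value of an ordinary annuity: FV = PMT × ((1 + r)^n − 1) / r
Monthly rate r = 0.09/12 = 0.0075, n = 109
FV = $600.00 × ((1 + 0.09/12)^109 − 1) / (0.09/12)
FV = $600.00 × 167.724347
FV = $100,634.61

FV = PMT × ((1+r)^n - 1)/r = $100,634.61


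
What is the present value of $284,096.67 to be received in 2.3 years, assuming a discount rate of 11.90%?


Present value formula: PV = FV / (1 + r)^t
PV = $284,096.67 / (1 + 0.119)^2.3
PV = $284,096.67 / 1.2951176
PV = $219,359.75

PV = FV / (1 + r)^t = $219,359.75


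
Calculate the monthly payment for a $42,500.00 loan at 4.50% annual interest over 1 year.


Loan payment formula: PMT = PV × r / (1 − (1 + r)^(−n))
Monthly rate r = 0.045/12 = 0.00375, n = 12 months
Denominator: 1 − (1 + 0.045/12)^(−12) = 0.043922
PMT = $42,500.00 × (0.045/12) / 0.043922
PMT = $3,628.59 per month

PMT = PV × r / (1-(1+r)^(-n)) = $3,628.59/month


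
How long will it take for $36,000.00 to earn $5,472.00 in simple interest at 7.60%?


Rearrange the simple interest formula for t:
I = P × r × t  ⇒  t = I / (P × r)
t = $5,472.00 / ($36,000.00 × 0.076)
t = 2

t = I/(P×r) = 2 years


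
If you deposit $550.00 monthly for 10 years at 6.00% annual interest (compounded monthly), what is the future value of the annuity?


Future value of an ordinary annuity: FV = PMT × ((1 + r)^n − 1) / r
Monthly rate r = 0.06/12 = 0.005, n = 120
FV = $550.00 × ((1 + 0.06/12)^120 − 1) / (0.06/12)
FV = $550.00 × 163.879347
FV = $90,133.64

FV = PMT × ((1+r)^n - 1)/r = $90,133.64


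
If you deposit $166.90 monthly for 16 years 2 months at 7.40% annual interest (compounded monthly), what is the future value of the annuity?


Future value of an ordinary annuity: FV = PMT × ((1 + r)^n − 1) / r
Monthly rate r = 0.074/12 ≈ 0.00616667, n = 194
FV = $166.90 × ((1 + 0.074/12)^194 − 1) / (0.074/12)
FV = $166.90 × 372.297666
FV = $62,136.48

FV = PMT × ((1+r)^n - 1)/r = $62,136.48


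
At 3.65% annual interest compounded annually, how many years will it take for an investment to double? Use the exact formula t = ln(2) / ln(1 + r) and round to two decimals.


Doubling condition: (1 + r)^t = 2
Take ln of both sides: t × ln(1 + r) = ln(2)
t = ln(2) / ln(1 + r)
t = 0.693147 / 0.035850
t = 19.33

t = ln(2) / ln(1 + r) = 19.33 years


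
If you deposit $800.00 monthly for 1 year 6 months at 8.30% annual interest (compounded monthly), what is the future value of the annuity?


Future value of an ordinary annuity: FV = PMT × ((1 + r)^n − 1) / r
Monthly rate r = 0.083/12 ≈ 0.00691667, n = 18
FV = $800.00 × ((1 + 0.083/12)^18 − 1) / (0.083/12)
FV = $800.00 × 19.098320
FV = $15,278.66

FV = PMT × ((1+r)^n - 1)/r = $15,278.66


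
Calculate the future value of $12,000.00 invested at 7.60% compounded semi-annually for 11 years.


Compound interest formula: A = P(1 + r/n)^(nt)
A = $12,000.00 × (1 + 0.076/2)^(2 × 11)
Growth factor: (1 + 0.076/2)^22 = 2.271652
A = $12,000.00 × 2.271652
A = $27,259.82

A = P(1 + r/n)^(nt) = $27,259.82


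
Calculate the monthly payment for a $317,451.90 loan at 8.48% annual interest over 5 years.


Loan payment formula: PMT = PV × r / (1 − (1 + r)^(−n))
Monthly rate r = 0.0848/12 ≈ 0.00706667, n = 60 months
Denominator: 1 − (1 + 0.0848/12)^(−60) = 0.3445996
PMT = $317,451.90 × (0.0848/12) / 0.3445996
PMT = $6,509.95 per month

PMT = PV × r / (1-(1+r)^(-n)) = $6,509.95/month


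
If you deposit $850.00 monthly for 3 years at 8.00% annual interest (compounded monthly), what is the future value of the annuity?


Future value of an ordinary annuity: FV = PMT × ((1 + r)^n − 1) / r
Monthly rate r = 0.08/12 ≈ 0.00666667, n = 36
FV = $850.00 × ((1 + 0.08/12)^36 − 1) / (0.08/12)
FV = $850.00 × 40.535558
FV = $34,455.22

FV = PMT × ((1+r)^n - 1)/r = $34,455.22


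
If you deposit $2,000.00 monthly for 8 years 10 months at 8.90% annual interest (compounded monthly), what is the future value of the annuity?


Future value of an ordinary annuity: FV = PMT × ((1 + r)^n − 1) / r
Monthly rate r = 0.089/12 ≈ 0.00741667, n = 106
FV = $2,000.00 × ((1 + 0.089/12)^106 − 1) / (0.089/12)
FV = $2,000.00 × 160.261726
FV = $320,523.45

FV = PMT × ((1+r)^n - 1)/r = $320,523.45


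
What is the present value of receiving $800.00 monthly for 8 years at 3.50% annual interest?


Present value of an ordinary annuity: PV = PMT × (1 − (1 + r)^(−n)) / r
Monthly rate r = 0.035/12 ≈ 0.00291667, n = 96
PV = $800.00 × (1 − (1 + 0.035/12)^(−96)) / (0.035/12)
PV = $800.00 × 83.625663
PV = $66,900.53

PV = PMT × (1-(1+r)^(-n))/r = $66,900.53


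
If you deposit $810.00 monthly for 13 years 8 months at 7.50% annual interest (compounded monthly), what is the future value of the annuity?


Future value of an ordinary annuity: FV = PMT × ((1 + r)^n − 1) / r
Monthly rate r = 0.075/12 = 0.00625, n = 164
FV = $810.00 × ((1 + 0.075/12)^164 − 1) / (0.075/12)
FV = $810.00 × 284.515077
FV = $230,457.21

FV = PMT × ((1+r)^n - 1)/r = $230,457.21


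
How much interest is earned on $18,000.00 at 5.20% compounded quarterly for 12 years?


Compound interest earned = final amount − principal.
A = P(1 + r/n)^(nt) = $18,000.00 × (1 + 0.052/4)^(4 × 12) = $33,460.00
Interest = A − P = $33,460.00 − $18,000.00 = $15,460.00

Interest = A - P = $15,460.00


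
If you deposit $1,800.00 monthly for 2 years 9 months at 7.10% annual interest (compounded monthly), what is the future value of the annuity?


Future value of an ordinary annuity: FV = PMT × ((1 + r)^n − 1) / r
Monthly rate r = 0.071/12 ≈ 0.00591667, n = 33
FV = $1,800.00 × ((1 + 0.071/12)^33 − 1) / (0.071/12)
FV = $1,800.00 × 36.323772
FV = $65,382.79

FV = PMT × ((1+r)^n - 1)/r = $65,382.79


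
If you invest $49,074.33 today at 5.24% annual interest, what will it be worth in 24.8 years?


Future value formula: FV = PV × (1 + r)^t
FV = $49,074.33 × (1 + 0.0524)^24.8
FV = $49,074.33 × 3.5488269
FV = $174,156.30

FV = PV × (1 + r)^t = $174,156.30


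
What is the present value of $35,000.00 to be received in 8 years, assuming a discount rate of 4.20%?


Present value formula: PV = FV / (1 + r)^t
PV = $35,000.00 / (1 + 0.042)^8
PV = $35,000.00 / 1.3897662
PV = $25,184.09

PV = FV / (1 + r)^t = $25,184.09


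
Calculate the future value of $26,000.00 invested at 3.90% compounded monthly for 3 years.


Compound interest formula: A = P(1 + r/n)^(nt)
A = $26,000.00 × (1 + 0.039/12)^(12 × 3)
Growth factor: (1 + 0.039/12)^36 = 1.123906
A = $26,000.00 × 1.123906
A = $29,221.56

A = P(1 + r/n)^(nt) = $29,221.56


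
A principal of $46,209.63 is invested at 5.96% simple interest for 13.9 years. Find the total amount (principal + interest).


Total amount formula: A = P(1 + rt) = P + P·r·t
Interest: I = P × r × t = $46,209.63 × 0.0596 × 13.9 = $38,281.91
A = P + I = $46,209.63 + $38,281.91 = $84,491.54

A = P + I = P(1 + rt) = $84,491.54


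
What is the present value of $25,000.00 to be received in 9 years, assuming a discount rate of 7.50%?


Present value formula: PV = FV / (1 + r)^t
PV = $25,000.00 / (1 + 0.075)^9
PV = $25,000.00 / 1.9172387
PV = $13,039.59

PV = FV / (1 + r)^t = $13,039.59


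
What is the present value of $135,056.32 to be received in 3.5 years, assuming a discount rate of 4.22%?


Present value formula: PV = FV / (1 + r)^t
PV = $135,056.32 / (1 + 0.0422)^3.5
PV = $135,056.32 / 1.1556564
PV = $116,865.46

PV = FV / (1 + r)^t = $116,865.46


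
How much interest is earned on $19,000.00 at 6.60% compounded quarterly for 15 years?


Compound interest earned = final amount − principal.
A = P(1 + r/n)^(nt) = $19,000.00 × (1 + 0.066/4)^(4 × 15) = $50,722.02
Interest = A − P = $50,722.02 − $19,000.00 = $31,722.02

Interest = A - P = $31,722.02


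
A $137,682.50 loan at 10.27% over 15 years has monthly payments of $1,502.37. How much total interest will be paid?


Total paid over the life of the loan = PMT × n.
Total paid = $1,502.37 × 180 = $270,426.60
Total interest = total paid − principal = $270,426.60 − $137,682.50 = $132,744.10

Total interest = (PMT × n) - PV = $132,744.10


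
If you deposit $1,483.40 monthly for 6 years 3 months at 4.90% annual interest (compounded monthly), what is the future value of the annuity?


Future value of an ordinary annuity: FV = PMT × ((1 + r)^n − 1) / r
Monthly rate r = 0.049/12 ≈ 0.00408333, n = 75
FV = $1,483.40 × ((1 + 0.049/12)^75 − 1) / (0.049/12)
FV = $1,483.40 × 87.544925
FV = $129,864.14

FV = PMT × ((1+r)^n - 1)/r = $129,864.14


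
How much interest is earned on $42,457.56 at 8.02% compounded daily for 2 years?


Compound interest earned = final amount − principal.
A = P(1 + r/n)^(nt) = $42,457.56 × (1 + 0.0802/365)^(365 × 2) = $49,843.46
Interest = A − P = $49,843.46 − $42,457.56 = $7,385.90

Interest = A - P = $7,385.90


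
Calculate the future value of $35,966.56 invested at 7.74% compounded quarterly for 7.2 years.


Compound interest formula: A = P(1 + r/n)^(nt)
A = $35,966.56 × (1 + 0.0774/4)^(4 × 7.2)
Growth factor: (1 + 0.0774/4)^28.8 = 1.7366481
A = $35,966.56 × 1.7366481
A = $62,461.26

A = P(1 + r/n)^(nt) = $62,461.26


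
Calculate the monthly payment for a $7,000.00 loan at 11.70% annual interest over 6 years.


Loan payment formula: PMT = PV × r / (1 − (1 + r)^(−n))
Monthly rate r = 0.117/12 = 0.00975, n = 72 months
Denominator: 1 − (1 + 0.117/12)^(−72) = 0.502719
PMT = $7,000.00 × (0.117/12) / 0.502719
PMT = $135.76 per month

PMT = PV × r / (1-(1+r)^(-n)) = $135.76/month


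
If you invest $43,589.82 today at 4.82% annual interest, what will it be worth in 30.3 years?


Future value formula: FV = PV × (1 + r)^t
FV = $43,589.82 × (1 + 0.0482)^30.3
FV = $43,589.82 × 4.1634937
FV = $181,485.94

FV = PV × (1 + r)^t = $181,485.94


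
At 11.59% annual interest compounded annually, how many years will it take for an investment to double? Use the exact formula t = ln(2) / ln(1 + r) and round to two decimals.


Doubling condition: (1 + r)^t = 2
Take ln of both sides: t × ln(1 + r) = ln(2)
t = ln(2) / ln(1 + r)
t = 0.693147 / 0.109661
t = 6.32

t = ln(2) / ln(1 + r) = 6.32 years


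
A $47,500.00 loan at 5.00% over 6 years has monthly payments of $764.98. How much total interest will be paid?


Total paid over the life of the loan = PMT × n.
Total paid = $764.98 × 72 = $55,078.56
Total interest = total paid − principal = $55,078.56 − $47,500.00 = $7,578.56

Total interest = (PMT × n) - PV = $7,578.56


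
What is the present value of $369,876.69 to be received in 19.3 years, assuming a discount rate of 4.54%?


Present value formula: PV = FV / (1 + r)^t
PV = $369,876.69 / (1 + 0.0454)^19.3
PV = $369,876.69 / 2.3558746
PV = $157,001.86

PV = FV / (1 + r)^t = $157,001.86


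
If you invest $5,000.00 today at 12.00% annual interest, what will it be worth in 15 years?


Future value formula: FV = PV × (1 + r)^t
FV = $5,000.00 × (1 + 0.12)^15
FV = $5,000.00 × 5.473566
FV = $27,367.83

FV = PV × (1 + r)^t = $27,367.83


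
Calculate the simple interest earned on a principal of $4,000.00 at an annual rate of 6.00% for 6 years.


Simple interest formula: I = P × r × t
I = $4,000.00 × 0.06 × 6
I = $1,440.00

I = P × r × t = $1,440.00


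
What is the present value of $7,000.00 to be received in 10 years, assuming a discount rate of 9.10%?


Present value formula: PV = FV / (1 + r)^t
PV = $7,000.00 / (1 + 0.091)^10
PV = $7,000.00 / 2.3891725
PV = $2,929.88

PV = FV / (1 + r)^t = $2,929.88


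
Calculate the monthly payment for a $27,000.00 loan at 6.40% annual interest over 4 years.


Loan payment formula: PMT = PV × r / (1 − (1 + r)^(−n))
Monthly rate r = 0.064/12 ≈ 0.00533333, n = 48 months
Denominator: 1 − (1 + 0.064/12)^(−48) = 0.225331
PMT = $27,000.00 × (0.064/12) / 0.225331
PMT = $639.06 per month

PMT = PV × r / (1-(1+r)^(-n)) = $639.06/month


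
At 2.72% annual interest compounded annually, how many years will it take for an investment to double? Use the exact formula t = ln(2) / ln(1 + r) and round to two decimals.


Doubling condition: (1 + r)^t = 2
Take ln of both sides: t × ln(1 + r) = ln(2)
t = ln(2) / ln(1 + r)
t = 0.693147 / 0.026837
t = 25.83

t = ln(2) / ln(1 + r) = 25.83 years


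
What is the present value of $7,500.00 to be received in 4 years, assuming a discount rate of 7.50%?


Present value formula: PV = FV / (1 + r)^t
PV = $7,500.00 / (1 + 0.075)^4
PV = $7,500.00 / 1.335469
PV = $5,616.00

PV = FV / (1 + r)^t = $5,616.00


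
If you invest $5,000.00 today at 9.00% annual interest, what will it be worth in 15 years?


Future value formula: FV = PV × (1 + r)^t
FV = $5,000.00 × (1 + 0.09)^15
FV = $5,000.00 × 3.642482
FV = $18,212.41

FV = PV × (1 + r)^t = $18,212.41


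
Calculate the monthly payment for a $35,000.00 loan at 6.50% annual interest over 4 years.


Loan payment formula: PMT = PV × r / (1 − (1 + r)^(−n))
Monthly rate r = 0.065/12 ≈ 0.00541667, n = 48 months
Denominator: 1 − (1 + 0.065/12)^(−48) = 0.228407
PMT = $35,000.00 × (0.065/12) / 0.228407
PMT = $830.02 per month

PMT = PV × r / (1-(1+r)^(-n)) = $830.02/month


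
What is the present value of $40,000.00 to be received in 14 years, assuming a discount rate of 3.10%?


Present value formula: PV = FV / (1 + r)^t
PV = $40,000.00 / (1 + 0.031)^14
PV = $40,000.00 / 1.5332794
PV = $26,087.87

PV = FV / (1 + r)^t = $26,087.87


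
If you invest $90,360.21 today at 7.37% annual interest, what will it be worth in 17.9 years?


Future value formula: FV = PV × (1 + r)^t
FV = $90,360.21 × (1 + 0.0737)^17.9
FV = $90,360.21 × 3.5711234
FV = $322,687.46

FV = PV × (1 + r)^t = $322,687.46


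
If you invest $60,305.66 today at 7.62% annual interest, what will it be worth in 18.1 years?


Future value formula: FV = PV × (1 + r)^t
FV = $60,305.66 × (1 + 0.0762)^18.1
FV = $60,305.66 × 3.7780098
FV = $227,835.37

FV = PV × (1 + r)^t = $227,835.37


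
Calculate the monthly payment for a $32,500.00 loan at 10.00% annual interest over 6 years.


Loan payment formula: PMT = PV × r / (1 − (1 + r)^(−n))
Monthly rate r = 0.1/12 ≈ 0.00833333, n = 72 months
Denominator: 1 − (1 + 0.1/12)^(−72) = 0.449822
PMT = $32,500.00 × (0.1/12) / 0.449822
PMT = $602.09 per month

PMT = PV × r / (1-(1+r)^(-n)) = $602.09/month


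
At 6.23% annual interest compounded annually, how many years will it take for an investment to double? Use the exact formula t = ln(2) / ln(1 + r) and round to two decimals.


Doubling condition: (1 + r)^t = 2
Take ln of both sides: t × ln(1 + r) = ln(2)
t = ln(2) / ln(1 + r)
t = 0.693147 / 0.060436
t = 11.47

t = ln(2) / ln(1 + r) = 11.47 years


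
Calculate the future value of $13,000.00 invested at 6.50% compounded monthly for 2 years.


Compound interest formula: A = P(1 + r/n)^(nt)
A = $13,000.00 × (1 + 0.065/12)^(12 × 2)
Growth factor: (1 + 0.065/12)^24 = 1.138429
A = $13,000.00 × 1.138429
A = $14,799.58

A = P(1 + r/n)^(nt) = $14,799.58


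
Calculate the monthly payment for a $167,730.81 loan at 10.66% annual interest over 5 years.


Loan payment formula: PMT = PV × r / (1 − (1 + r)^(−n))
Monthly rate r = 0.1066/12 ≈ 0.00888333, n = 60 months
Denominator: 1 − (1 + 0.1066/12)^(−60) = 0.411775
PMT = $167,730.81 × (0.1066/12) / 0.411775
PMT = $3,618.50 per month

PMT = PV × r / (1-(1+r)^(-n)) = $3,618.50/month


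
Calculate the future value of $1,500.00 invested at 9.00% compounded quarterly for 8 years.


Compound interest formula: A = P(1 + r/n)^(nt)
A = $1,500.00 × (1 + 0.09/4)^(4 × 8)
Growth factor: (1 + 0.09/4)^32 = 2.038103
A = $1,500.00 × 2.038103
A = $3,057.15

A = P(1 + r/n)^(nt) = $3,057.15


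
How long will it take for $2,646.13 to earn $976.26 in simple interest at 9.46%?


Rearrange the simple interest formula for t:
I = P × r × t  ⇒  t = I / (P × r)
t = $976.26 / ($2,646.13 × 0.0946)
t = 3.9

t = I/(P×r) = 3.9 years


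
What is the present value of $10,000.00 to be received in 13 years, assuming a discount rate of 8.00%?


Present value formula: PV = FV / (1 + r)^t
PV = $10,000.00 / (1 + 0.08)^13
PV = $10,000.00 / 2.719624
PV = $3,676.98

PV = FV / (1 + r)^t = $3,676.98


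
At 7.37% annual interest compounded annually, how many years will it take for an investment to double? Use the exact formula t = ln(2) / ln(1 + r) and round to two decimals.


Doubling condition: (1 + r)^t = 2
Take ln of both sides: t × ln(1 + r) = ln(2)
t = ln(2) / ln(1 + r)
t = 0.693147 / 0.071111
t = 9.75

t = ln(2) / ln(1 + r) = 9.75 years


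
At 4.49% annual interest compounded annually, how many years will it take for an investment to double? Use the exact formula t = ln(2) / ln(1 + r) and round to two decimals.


Doubling condition: (1 + r)^t = 2
Take ln of both sides: t × ln(1 + r) = ln(2)
t = ln(2) / ln(1 + r)
t = 0.693147 / 0.043921
t = 15.78

t = ln(2) / ln(1 + r) = 15.78 years


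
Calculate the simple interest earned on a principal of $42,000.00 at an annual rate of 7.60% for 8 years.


Simple interest formula: I = P × r × t
I = $42,000.00 × 0.076 × 8
I = $25,536.00

I = P × r × t = $25,536.00


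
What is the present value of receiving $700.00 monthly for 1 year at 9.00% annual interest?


Present value of an ordinary annuity: PV = PMT × (1 − (1 + r)^(−n)) / r
Monthly rate r = 0.09/12 = 0.0075, n = 12
PV = $700.00 × (1 − (1 + 0.09/12)^(−12)) / (0.09/12)
PV = $700.00 × 11.434913
PV = $8,004.44

PV = PMT × (1-(1+r)^(-n))/r = $8,004.44


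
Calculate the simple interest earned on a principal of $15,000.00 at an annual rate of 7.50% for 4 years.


Simple interest formula: I = P × r × t
I = $15,000.00 × 0.075 × 4
I = $4,500.00

I = P × r × t = $4,500.00


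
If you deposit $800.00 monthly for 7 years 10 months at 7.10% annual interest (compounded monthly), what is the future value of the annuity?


Future value of an ordinary annuity: FV = PMT × ((1 + r)^n − 1) / r
Monthly rate r = 0.071/12 ≈ 0.00591667, n = 94
FV = $800.00 × ((1 + 0.071/12)^94 − 1) / (0.071/12)
FV = $800.00 × 125.259488
FV = $100,207.59

FV = PMT × ((1+r)^n - 1)/r = $100,207.59


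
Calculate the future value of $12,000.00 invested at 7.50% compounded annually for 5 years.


Compound interest formula: A = P(1 + r/n)^(nt)
A = $12,000.00 × (1 + 0.075/1)^(1 × 5)
Growth factor: (1 + 0.075/1)^5 = 1.435629
A = $12,000.00 × 1.435629
A = $17,227.55

A = P(1 + r/n)^(nt) = $17,227.55
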